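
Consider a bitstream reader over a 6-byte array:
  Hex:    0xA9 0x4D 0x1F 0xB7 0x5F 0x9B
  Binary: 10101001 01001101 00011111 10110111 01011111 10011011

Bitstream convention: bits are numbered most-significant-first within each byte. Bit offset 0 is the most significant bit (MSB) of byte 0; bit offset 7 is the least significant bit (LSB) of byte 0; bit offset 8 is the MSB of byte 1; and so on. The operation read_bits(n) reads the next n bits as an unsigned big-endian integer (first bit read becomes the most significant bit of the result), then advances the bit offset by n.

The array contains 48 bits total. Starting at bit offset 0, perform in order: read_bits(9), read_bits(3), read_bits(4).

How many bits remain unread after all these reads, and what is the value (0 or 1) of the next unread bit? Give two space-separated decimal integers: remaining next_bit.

Answer: 32 0

Derivation:
Read 1: bits[0:9] width=9 -> value=338 (bin 101010010); offset now 9 = byte 1 bit 1; 39 bits remain
Read 2: bits[9:12] width=3 -> value=4 (bin 100); offset now 12 = byte 1 bit 4; 36 bits remain
Read 3: bits[12:16] width=4 -> value=13 (bin 1101); offset now 16 = byte 2 bit 0; 32 bits remain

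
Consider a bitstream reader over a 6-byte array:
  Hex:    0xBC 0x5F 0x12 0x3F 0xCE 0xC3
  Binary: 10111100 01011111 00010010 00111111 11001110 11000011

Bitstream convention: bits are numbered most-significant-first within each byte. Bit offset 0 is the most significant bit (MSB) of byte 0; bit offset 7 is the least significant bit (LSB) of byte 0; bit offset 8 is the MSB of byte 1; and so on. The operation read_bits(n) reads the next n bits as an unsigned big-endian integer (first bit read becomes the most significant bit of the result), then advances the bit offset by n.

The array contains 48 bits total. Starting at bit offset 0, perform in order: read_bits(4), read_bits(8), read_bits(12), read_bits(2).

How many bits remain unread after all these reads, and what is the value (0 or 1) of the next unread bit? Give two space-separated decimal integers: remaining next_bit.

Answer: 22 1

Derivation:
Read 1: bits[0:4] width=4 -> value=11 (bin 1011); offset now 4 = byte 0 bit 4; 44 bits remain
Read 2: bits[4:12] width=8 -> value=197 (bin 11000101); offset now 12 = byte 1 bit 4; 36 bits remain
Read 3: bits[12:24] width=12 -> value=3858 (bin 111100010010); offset now 24 = byte 3 bit 0; 24 bits remain
Read 4: bits[24:26] width=2 -> value=0 (bin 00); offset now 26 = byte 3 bit 2; 22 bits remain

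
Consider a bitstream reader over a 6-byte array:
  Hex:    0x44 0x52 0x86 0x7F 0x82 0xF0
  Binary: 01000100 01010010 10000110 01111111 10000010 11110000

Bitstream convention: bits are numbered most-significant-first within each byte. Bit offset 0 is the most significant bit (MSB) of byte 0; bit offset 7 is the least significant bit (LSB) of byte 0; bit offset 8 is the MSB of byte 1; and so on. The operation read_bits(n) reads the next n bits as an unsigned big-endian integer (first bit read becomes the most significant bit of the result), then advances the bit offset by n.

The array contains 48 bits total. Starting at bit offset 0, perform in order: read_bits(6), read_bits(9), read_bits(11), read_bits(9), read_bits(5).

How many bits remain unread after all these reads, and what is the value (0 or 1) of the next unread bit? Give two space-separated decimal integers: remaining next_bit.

Read 1: bits[0:6] width=6 -> value=17 (bin 010001); offset now 6 = byte 0 bit 6; 42 bits remain
Read 2: bits[6:15] width=9 -> value=41 (bin 000101001); offset now 15 = byte 1 bit 7; 33 bits remain
Read 3: bits[15:26] width=11 -> value=537 (bin 01000011001); offset now 26 = byte 3 bit 2; 22 bits remain
Read 4: bits[26:35] width=9 -> value=508 (bin 111111100); offset now 35 = byte 4 bit 3; 13 bits remain
Read 5: bits[35:40] width=5 -> value=2 (bin 00010); offset now 40 = byte 5 bit 0; 8 bits remain

Answer: 8 1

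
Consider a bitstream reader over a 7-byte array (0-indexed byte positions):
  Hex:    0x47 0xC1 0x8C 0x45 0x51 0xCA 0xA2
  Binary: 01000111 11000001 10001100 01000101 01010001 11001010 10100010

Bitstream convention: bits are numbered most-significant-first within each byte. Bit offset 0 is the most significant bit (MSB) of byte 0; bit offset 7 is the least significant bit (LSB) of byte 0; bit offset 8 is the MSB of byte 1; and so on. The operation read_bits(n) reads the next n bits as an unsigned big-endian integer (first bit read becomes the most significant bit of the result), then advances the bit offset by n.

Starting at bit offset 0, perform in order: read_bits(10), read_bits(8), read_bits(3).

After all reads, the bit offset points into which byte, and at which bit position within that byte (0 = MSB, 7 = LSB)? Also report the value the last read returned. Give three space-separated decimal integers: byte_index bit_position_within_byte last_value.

Answer: 2 5 1

Derivation:
Read 1: bits[0:10] width=10 -> value=287 (bin 0100011111); offset now 10 = byte 1 bit 2; 46 bits remain
Read 2: bits[10:18] width=8 -> value=6 (bin 00000110); offset now 18 = byte 2 bit 2; 38 bits remain
Read 3: bits[18:21] width=3 -> value=1 (bin 001); offset now 21 = byte 2 bit 5; 35 bits remain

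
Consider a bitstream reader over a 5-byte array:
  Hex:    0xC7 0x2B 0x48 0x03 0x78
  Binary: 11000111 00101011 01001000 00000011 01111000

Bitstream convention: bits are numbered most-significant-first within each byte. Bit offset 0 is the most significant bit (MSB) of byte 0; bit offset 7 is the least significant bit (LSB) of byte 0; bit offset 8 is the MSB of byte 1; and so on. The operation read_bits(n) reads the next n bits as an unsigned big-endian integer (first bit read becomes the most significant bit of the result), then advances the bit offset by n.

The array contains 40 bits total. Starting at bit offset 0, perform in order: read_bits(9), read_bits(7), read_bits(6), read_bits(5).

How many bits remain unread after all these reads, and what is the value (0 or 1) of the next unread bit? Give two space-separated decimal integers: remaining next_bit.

Answer: 13 0

Derivation:
Read 1: bits[0:9] width=9 -> value=398 (bin 110001110); offset now 9 = byte 1 bit 1; 31 bits remain
Read 2: bits[9:16] width=7 -> value=43 (bin 0101011); offset now 16 = byte 2 bit 0; 24 bits remain
Read 3: bits[16:22] width=6 -> value=18 (bin 010010); offset now 22 = byte 2 bit 6; 18 bits remain
Read 4: bits[22:27] width=5 -> value=0 (bin 00000); offset now 27 = byte 3 bit 3; 13 bits remain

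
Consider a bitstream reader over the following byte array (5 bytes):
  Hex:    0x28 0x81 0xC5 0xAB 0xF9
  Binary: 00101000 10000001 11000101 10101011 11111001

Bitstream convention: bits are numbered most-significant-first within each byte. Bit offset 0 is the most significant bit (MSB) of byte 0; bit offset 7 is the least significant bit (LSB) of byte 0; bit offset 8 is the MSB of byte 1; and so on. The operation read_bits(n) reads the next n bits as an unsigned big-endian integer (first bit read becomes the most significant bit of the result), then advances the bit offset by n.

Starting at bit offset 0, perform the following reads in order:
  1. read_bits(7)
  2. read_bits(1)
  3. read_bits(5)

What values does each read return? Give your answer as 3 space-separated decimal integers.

Answer: 20 0 16

Derivation:
Read 1: bits[0:7] width=7 -> value=20 (bin 0010100); offset now 7 = byte 0 bit 7; 33 bits remain
Read 2: bits[7:8] width=1 -> value=0 (bin 0); offset now 8 = byte 1 bit 0; 32 bits remain
Read 3: bits[8:13] width=5 -> value=16 (bin 10000); offset now 13 = byte 1 bit 5; 27 bits remain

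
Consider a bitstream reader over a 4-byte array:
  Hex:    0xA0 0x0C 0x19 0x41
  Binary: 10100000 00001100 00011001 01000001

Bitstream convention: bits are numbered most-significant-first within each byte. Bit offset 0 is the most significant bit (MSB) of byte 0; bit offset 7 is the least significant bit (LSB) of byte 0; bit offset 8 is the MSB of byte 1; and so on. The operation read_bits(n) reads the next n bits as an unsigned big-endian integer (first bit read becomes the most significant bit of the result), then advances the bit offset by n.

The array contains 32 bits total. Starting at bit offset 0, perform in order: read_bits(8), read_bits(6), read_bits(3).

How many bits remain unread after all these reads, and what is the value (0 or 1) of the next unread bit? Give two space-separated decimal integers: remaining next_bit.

Answer: 15 0

Derivation:
Read 1: bits[0:8] width=8 -> value=160 (bin 10100000); offset now 8 = byte 1 bit 0; 24 bits remain
Read 2: bits[8:14] width=6 -> value=3 (bin 000011); offset now 14 = byte 1 bit 6; 18 bits remain
Read 3: bits[14:17] width=3 -> value=0 (bin 000); offset now 17 = byte 2 bit 1; 15 bits remain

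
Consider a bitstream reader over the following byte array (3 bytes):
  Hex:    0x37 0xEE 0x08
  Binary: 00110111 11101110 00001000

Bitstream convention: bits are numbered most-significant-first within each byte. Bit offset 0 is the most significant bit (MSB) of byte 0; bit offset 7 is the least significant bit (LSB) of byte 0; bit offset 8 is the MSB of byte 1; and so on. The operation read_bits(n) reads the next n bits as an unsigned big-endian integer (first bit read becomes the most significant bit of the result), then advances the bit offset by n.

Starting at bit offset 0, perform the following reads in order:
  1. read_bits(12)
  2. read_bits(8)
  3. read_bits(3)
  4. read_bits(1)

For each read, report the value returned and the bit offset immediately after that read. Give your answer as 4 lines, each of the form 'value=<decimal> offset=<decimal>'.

Answer: value=894 offset=12
value=224 offset=20
value=4 offset=23
value=0 offset=24

Derivation:
Read 1: bits[0:12] width=12 -> value=894 (bin 001101111110); offset now 12 = byte 1 bit 4; 12 bits remain
Read 2: bits[12:20] width=8 -> value=224 (bin 11100000); offset now 20 = byte 2 bit 4; 4 bits remain
Read 3: bits[20:23] width=3 -> value=4 (bin 100); offset now 23 = byte 2 bit 7; 1 bits remain
Read 4: bits[23:24] width=1 -> value=0 (bin 0); offset now 24 = byte 3 bit 0; 0 bits remain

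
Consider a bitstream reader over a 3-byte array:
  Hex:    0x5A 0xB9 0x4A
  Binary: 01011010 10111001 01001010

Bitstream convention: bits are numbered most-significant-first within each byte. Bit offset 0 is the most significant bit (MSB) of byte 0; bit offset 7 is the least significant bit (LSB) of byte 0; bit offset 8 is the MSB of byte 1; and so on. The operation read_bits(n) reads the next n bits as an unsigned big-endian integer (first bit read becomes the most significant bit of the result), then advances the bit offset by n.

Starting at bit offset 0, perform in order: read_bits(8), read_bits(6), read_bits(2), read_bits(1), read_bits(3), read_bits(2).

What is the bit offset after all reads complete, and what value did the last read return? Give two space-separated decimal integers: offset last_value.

Answer: 22 2

Derivation:
Read 1: bits[0:8] width=8 -> value=90 (bin 01011010); offset now 8 = byte 1 bit 0; 16 bits remain
Read 2: bits[8:14] width=6 -> value=46 (bin 101110); offset now 14 = byte 1 bit 6; 10 bits remain
Read 3: bits[14:16] width=2 -> value=1 (bin 01); offset now 16 = byte 2 bit 0; 8 bits remain
Read 4: bits[16:17] width=1 -> value=0 (bin 0); offset now 17 = byte 2 bit 1; 7 bits remain
Read 5: bits[17:20] width=3 -> value=4 (bin 100); offset now 20 = byte 2 bit 4; 4 bits remain
Read 6: bits[20:22] width=2 -> value=2 (bin 10); offset now 22 = byte 2 bit 6; 2 bits remain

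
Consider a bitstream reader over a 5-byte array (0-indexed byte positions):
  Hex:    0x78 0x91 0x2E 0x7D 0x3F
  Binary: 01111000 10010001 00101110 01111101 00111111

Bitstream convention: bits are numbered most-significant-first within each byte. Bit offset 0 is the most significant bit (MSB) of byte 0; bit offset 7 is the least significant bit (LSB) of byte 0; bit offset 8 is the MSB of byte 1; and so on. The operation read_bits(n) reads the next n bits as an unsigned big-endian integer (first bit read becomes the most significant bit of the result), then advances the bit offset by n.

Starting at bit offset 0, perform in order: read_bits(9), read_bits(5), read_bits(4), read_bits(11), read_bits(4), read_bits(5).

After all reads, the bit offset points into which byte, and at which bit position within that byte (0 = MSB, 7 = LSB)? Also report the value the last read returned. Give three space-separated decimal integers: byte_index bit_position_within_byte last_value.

Answer: 4 6 15

Derivation:
Read 1: bits[0:9] width=9 -> value=241 (bin 011110001); offset now 9 = byte 1 bit 1; 31 bits remain
Read 2: bits[9:14] width=5 -> value=4 (bin 00100); offset now 14 = byte 1 bit 6; 26 bits remain
Read 3: bits[14:18] width=4 -> value=4 (bin 0100); offset now 18 = byte 2 bit 2; 22 bits remain
Read 4: bits[18:29] width=11 -> value=1487 (bin 10111001111); offset now 29 = byte 3 bit 5; 11 bits remain
Read 5: bits[29:33] width=4 -> value=10 (bin 1010); offset now 33 = byte 4 bit 1; 7 bits remain
Read 6: bits[33:38] width=5 -> value=15 (bin 01111); offset now 38 = byte 4 bit 6; 2 bits remain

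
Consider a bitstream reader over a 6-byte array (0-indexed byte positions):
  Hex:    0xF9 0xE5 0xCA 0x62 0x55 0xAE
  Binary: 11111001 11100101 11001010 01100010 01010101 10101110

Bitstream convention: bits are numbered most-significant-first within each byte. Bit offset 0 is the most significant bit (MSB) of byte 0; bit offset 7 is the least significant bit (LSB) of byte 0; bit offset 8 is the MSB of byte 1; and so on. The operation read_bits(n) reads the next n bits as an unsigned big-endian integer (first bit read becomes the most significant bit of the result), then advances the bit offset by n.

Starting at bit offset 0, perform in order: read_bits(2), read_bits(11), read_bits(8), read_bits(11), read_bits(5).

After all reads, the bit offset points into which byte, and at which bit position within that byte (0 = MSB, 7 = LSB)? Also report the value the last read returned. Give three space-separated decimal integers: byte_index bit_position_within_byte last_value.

Answer: 4 5 10

Derivation:
Read 1: bits[0:2] width=2 -> value=3 (bin 11); offset now 2 = byte 0 bit 2; 46 bits remain
Read 2: bits[2:13] width=11 -> value=1852 (bin 11100111100); offset now 13 = byte 1 bit 5; 35 bits remain
Read 3: bits[13:21] width=8 -> value=185 (bin 10111001); offset now 21 = byte 2 bit 5; 27 bits remain
Read 4: bits[21:32] width=11 -> value=610 (bin 01001100010); offset now 32 = byte 4 bit 0; 16 bits remain
Read 5: bits[32:37] width=5 -> value=10 (bin 01010); offset now 37 = byte 4 bit 5; 11 bits remain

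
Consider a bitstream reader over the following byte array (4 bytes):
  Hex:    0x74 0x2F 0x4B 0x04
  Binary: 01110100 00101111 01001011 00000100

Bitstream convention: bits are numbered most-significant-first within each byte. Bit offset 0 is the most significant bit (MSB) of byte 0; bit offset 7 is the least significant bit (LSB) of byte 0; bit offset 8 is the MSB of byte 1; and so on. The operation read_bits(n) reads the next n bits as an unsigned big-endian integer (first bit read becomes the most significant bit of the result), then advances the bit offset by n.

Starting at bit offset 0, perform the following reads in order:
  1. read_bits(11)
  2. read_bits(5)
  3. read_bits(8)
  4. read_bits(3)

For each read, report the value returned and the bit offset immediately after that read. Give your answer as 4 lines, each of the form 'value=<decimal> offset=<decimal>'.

Read 1: bits[0:11] width=11 -> value=929 (bin 01110100001); offset now 11 = byte 1 bit 3; 21 bits remain
Read 2: bits[11:16] width=5 -> value=15 (bin 01111); offset now 16 = byte 2 bit 0; 16 bits remain
Read 3: bits[16:24] width=8 -> value=75 (bin 01001011); offset now 24 = byte 3 bit 0; 8 bits remain
Read 4: bits[24:27] width=3 -> value=0 (bin 000); offset now 27 = byte 3 bit 3; 5 bits remain

Answer: value=929 offset=11
value=15 offset=16
value=75 offset=24
value=0 offset=27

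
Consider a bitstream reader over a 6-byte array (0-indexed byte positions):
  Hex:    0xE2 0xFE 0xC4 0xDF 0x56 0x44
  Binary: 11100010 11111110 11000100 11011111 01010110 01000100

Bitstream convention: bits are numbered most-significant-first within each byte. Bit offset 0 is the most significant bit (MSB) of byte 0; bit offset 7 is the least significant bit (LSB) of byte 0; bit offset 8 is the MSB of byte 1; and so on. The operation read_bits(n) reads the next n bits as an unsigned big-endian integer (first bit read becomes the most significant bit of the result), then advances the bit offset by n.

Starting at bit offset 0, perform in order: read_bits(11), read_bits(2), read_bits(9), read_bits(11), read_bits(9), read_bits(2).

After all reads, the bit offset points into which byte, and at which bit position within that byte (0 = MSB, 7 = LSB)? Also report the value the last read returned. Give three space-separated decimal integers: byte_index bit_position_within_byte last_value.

Answer: 5 4 0

Derivation:
Read 1: bits[0:11] width=11 -> value=1815 (bin 11100010111); offset now 11 = byte 1 bit 3; 37 bits remain
Read 2: bits[11:13] width=2 -> value=3 (bin 11); offset now 13 = byte 1 bit 5; 35 bits remain
Read 3: bits[13:22] width=9 -> value=433 (bin 110110001); offset now 22 = byte 2 bit 6; 26 bits remain
Read 4: bits[22:33] width=11 -> value=446 (bin 00110111110); offset now 33 = byte 4 bit 1; 15 bits remain
Read 5: bits[33:42] width=9 -> value=345 (bin 101011001); offset now 42 = byte 5 bit 2; 6 bits remain
Read 6: bits[42:44] width=2 -> value=0 (bin 00); offset now 44 = byte 5 bit 4; 4 bits remain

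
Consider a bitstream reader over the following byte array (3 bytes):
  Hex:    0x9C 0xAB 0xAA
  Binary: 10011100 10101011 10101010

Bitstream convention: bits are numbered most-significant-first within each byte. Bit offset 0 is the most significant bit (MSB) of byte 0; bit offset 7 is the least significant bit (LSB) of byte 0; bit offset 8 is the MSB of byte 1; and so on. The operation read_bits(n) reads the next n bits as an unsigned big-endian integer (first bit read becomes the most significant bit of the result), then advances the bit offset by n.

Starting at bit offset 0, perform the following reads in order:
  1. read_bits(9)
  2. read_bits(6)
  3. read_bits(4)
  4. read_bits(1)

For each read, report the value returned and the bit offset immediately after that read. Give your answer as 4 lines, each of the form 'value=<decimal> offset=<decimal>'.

Answer: value=313 offset=9
value=21 offset=15
value=13 offset=19
value=0 offset=20

Derivation:
Read 1: bits[0:9] width=9 -> value=313 (bin 100111001); offset now 9 = byte 1 bit 1; 15 bits remain
Read 2: bits[9:15] width=6 -> value=21 (bin 010101); offset now 15 = byte 1 bit 7; 9 bits remain
Read 3: bits[15:19] width=4 -> value=13 (bin 1101); offset now 19 = byte 2 bit 3; 5 bits remain
Read 4: bits[19:20] width=1 -> value=0 (bin 0); offset now 20 = byte 2 bit 4; 4 bits remain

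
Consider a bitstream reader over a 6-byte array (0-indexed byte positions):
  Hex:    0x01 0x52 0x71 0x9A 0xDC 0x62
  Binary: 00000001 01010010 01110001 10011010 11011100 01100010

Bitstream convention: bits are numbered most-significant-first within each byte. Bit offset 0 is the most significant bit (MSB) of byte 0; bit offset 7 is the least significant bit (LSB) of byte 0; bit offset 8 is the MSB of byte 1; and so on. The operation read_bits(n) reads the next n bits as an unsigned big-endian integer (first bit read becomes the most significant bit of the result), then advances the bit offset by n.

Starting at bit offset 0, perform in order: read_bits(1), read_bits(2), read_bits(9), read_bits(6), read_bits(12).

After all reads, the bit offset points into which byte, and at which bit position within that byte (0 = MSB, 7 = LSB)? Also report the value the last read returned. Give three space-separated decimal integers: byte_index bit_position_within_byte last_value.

Answer: 3 6 3174

Derivation:
Read 1: bits[0:1] width=1 -> value=0 (bin 0); offset now 1 = byte 0 bit 1; 47 bits remain
Read 2: bits[1:3] width=2 -> value=0 (bin 00); offset now 3 = byte 0 bit 3; 45 bits remain
Read 3: bits[3:12] width=9 -> value=21 (bin 000010101); offset now 12 = byte 1 bit 4; 36 bits remain
Read 4: bits[12:18] width=6 -> value=9 (bin 001001); offset now 18 = byte 2 bit 2; 30 bits remain
Read 5: bits[18:30] width=12 -> value=3174 (bin 110001100110); offset now 30 = byte 3 bit 6; 18 bits remain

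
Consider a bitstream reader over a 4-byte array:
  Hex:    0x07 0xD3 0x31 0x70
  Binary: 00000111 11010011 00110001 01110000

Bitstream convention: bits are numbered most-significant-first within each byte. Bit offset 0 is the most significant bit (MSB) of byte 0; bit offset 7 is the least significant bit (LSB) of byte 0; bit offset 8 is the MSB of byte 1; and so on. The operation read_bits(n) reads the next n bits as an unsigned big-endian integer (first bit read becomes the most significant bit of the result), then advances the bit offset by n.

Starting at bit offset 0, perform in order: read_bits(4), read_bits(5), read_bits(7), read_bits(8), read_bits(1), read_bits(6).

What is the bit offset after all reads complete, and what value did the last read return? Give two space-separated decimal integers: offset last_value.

Answer: 31 56

Derivation:
Read 1: bits[0:4] width=4 -> value=0 (bin 0000); offset now 4 = byte 0 bit 4; 28 bits remain
Read 2: bits[4:9] width=5 -> value=15 (bin 01111); offset now 9 = byte 1 bit 1; 23 bits remain
Read 3: bits[9:16] width=7 -> value=83 (bin 1010011); offset now 16 = byte 2 bit 0; 16 bits remain
Read 4: bits[16:24] width=8 -> value=49 (bin 00110001); offset now 24 = byte 3 bit 0; 8 bits remain
Read 5: bits[24:25] width=1 -> value=0 (bin 0); offset now 25 = byte 3 bit 1; 7 bits remain
Read 6: bits[25:31] width=6 -> value=56 (bin 111000); offset now 31 = byte 3 bit 7; 1 bits remain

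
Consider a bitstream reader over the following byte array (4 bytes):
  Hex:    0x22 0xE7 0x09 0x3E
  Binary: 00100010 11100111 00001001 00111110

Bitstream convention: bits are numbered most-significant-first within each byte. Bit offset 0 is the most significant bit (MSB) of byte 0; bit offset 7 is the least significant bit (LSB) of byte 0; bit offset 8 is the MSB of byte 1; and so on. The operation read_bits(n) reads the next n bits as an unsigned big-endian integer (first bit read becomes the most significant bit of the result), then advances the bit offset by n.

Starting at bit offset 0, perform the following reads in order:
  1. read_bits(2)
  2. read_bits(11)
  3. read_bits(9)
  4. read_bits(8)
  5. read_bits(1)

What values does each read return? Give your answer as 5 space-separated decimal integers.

Answer: 0 1116 450 79 1

Derivation:
Read 1: bits[0:2] width=2 -> value=0 (bin 00); offset now 2 = byte 0 bit 2; 30 bits remain
Read 2: bits[2:13] width=11 -> value=1116 (bin 10001011100); offset now 13 = byte 1 bit 5; 19 bits remain
Read 3: bits[13:22] width=9 -> value=450 (bin 111000010); offset now 22 = byte 2 bit 6; 10 bits remain
Read 4: bits[22:30] width=8 -> value=79 (bin 01001111); offset now 30 = byte 3 bit 6; 2 bits remain
Read 5: bits[30:31] width=1 -> value=1 (bin 1); offset now 31 = byte 3 bit 7; 1 bits remain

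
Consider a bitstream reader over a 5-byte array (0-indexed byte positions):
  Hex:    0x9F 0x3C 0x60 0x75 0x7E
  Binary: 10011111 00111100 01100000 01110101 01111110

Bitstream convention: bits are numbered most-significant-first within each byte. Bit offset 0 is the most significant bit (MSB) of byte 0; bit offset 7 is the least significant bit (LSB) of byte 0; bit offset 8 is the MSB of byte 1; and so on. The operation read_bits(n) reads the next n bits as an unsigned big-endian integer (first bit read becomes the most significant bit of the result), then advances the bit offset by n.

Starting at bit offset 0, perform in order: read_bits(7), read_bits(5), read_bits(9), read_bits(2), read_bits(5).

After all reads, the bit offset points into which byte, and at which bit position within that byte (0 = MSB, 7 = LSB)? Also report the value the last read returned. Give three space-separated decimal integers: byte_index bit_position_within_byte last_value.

Answer: 3 4 7

Derivation:
Read 1: bits[0:7] width=7 -> value=79 (bin 1001111); offset now 7 = byte 0 bit 7; 33 bits remain
Read 2: bits[7:12] width=5 -> value=19 (bin 10011); offset now 12 = byte 1 bit 4; 28 bits remain
Read 3: bits[12:21] width=9 -> value=396 (bin 110001100); offset now 21 = byte 2 bit 5; 19 bits remain
Read 4: bits[21:23] width=2 -> value=0 (bin 00); offset now 23 = byte 2 bit 7; 17 bits remain
Read 5: bits[23:28] width=5 -> value=7 (bin 00111); offset now 28 = byte 3 bit 4; 12 bits remain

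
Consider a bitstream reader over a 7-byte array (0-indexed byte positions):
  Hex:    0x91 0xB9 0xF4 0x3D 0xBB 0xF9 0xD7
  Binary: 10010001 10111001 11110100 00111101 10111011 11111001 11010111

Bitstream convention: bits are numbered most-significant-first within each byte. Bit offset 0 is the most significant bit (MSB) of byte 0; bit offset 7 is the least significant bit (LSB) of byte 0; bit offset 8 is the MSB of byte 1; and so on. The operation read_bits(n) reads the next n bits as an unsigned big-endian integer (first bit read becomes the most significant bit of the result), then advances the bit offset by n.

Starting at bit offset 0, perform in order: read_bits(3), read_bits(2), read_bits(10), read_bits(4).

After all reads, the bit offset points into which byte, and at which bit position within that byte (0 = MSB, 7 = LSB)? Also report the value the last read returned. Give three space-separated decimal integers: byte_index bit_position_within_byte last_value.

Read 1: bits[0:3] width=3 -> value=4 (bin 100); offset now 3 = byte 0 bit 3; 53 bits remain
Read 2: bits[3:5] width=2 -> value=2 (bin 10); offset now 5 = byte 0 bit 5; 51 bits remain
Read 3: bits[5:15] width=10 -> value=220 (bin 0011011100); offset now 15 = byte 1 bit 7; 41 bits remain
Read 4: bits[15:19] width=4 -> value=15 (bin 1111); offset now 19 = byte 2 bit 3; 37 bits remain

Answer: 2 3 15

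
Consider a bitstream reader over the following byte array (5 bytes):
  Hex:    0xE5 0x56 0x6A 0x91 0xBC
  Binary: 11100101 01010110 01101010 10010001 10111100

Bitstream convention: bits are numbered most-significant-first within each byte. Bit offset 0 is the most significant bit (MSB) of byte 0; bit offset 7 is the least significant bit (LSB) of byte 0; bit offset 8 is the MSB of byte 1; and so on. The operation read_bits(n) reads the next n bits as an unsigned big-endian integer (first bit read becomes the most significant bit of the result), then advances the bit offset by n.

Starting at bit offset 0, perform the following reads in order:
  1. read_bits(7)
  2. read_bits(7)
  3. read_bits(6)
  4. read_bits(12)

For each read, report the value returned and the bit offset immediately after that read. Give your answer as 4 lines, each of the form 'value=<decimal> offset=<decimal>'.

Answer: value=114 offset=7
value=85 offset=14
value=38 offset=20
value=2705 offset=32

Derivation:
Read 1: bits[0:7] width=7 -> value=114 (bin 1110010); offset now 7 = byte 0 bit 7; 33 bits remain
Read 2: bits[7:14] width=7 -> value=85 (bin 1010101); offset now 14 = byte 1 bit 6; 26 bits remain
Read 3: bits[14:20] width=6 -> value=38 (bin 100110); offset now 20 = byte 2 bit 4; 20 bits remain
Read 4: bits[20:32] width=12 -> value=2705 (bin 101010010001); offset now 32 = byte 4 bit 0; 8 bits remain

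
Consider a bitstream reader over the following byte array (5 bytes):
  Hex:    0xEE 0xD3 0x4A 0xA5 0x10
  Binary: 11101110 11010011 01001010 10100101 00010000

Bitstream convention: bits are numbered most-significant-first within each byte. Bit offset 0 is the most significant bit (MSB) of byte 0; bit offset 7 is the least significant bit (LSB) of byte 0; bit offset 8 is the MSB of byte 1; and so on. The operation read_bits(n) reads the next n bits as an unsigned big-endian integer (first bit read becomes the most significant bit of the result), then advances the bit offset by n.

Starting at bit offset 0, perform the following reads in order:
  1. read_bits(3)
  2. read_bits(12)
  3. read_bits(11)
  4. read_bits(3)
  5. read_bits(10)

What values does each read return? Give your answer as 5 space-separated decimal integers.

Read 1: bits[0:3] width=3 -> value=7 (bin 111); offset now 3 = byte 0 bit 3; 37 bits remain
Read 2: bits[3:15] width=12 -> value=1897 (bin 011101101001); offset now 15 = byte 1 bit 7; 25 bits remain
Read 3: bits[15:26] width=11 -> value=1322 (bin 10100101010); offset now 26 = byte 3 bit 2; 14 bits remain
Read 4: bits[26:29] width=3 -> value=4 (bin 100); offset now 29 = byte 3 bit 5; 11 bits remain
Read 5: bits[29:39] width=10 -> value=648 (bin 1010001000); offset now 39 = byte 4 bit 7; 1 bits remain

Answer: 7 1897 1322 4 648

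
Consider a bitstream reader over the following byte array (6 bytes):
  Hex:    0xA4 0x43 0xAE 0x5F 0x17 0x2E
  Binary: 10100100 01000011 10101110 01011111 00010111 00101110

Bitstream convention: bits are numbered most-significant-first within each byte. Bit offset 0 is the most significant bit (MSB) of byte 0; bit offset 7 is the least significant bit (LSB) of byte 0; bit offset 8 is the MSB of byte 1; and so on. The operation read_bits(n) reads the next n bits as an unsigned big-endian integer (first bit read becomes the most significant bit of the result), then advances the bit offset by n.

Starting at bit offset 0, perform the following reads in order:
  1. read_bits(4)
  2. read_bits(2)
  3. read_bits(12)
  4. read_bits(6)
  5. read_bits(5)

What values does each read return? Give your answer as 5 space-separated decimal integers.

Read 1: bits[0:4] width=4 -> value=10 (bin 1010); offset now 4 = byte 0 bit 4; 44 bits remain
Read 2: bits[4:6] width=2 -> value=1 (bin 01); offset now 6 = byte 0 bit 6; 42 bits remain
Read 3: bits[6:18] width=12 -> value=270 (bin 000100001110); offset now 18 = byte 2 bit 2; 30 bits remain
Read 4: bits[18:24] width=6 -> value=46 (bin 101110); offset now 24 = byte 3 bit 0; 24 bits remain
Read 5: bits[24:29] width=5 -> value=11 (bin 01011); offset now 29 = byte 3 bit 5; 19 bits remain

Answer: 10 1 270 46 11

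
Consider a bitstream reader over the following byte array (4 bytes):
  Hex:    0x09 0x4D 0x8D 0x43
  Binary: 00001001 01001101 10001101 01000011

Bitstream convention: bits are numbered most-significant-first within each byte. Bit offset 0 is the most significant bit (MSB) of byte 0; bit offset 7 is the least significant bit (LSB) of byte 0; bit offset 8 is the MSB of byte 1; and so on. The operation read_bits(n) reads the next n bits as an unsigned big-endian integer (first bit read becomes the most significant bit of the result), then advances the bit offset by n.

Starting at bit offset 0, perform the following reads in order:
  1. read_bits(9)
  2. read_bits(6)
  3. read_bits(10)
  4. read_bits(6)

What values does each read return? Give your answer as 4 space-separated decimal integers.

Read 1: bits[0:9] width=9 -> value=18 (bin 000010010); offset now 9 = byte 1 bit 1; 23 bits remain
Read 2: bits[9:15] width=6 -> value=38 (bin 100110); offset now 15 = byte 1 bit 7; 17 bits remain
Read 3: bits[15:25] width=10 -> value=794 (bin 1100011010); offset now 25 = byte 3 bit 1; 7 bits remain
Read 4: bits[25:31] width=6 -> value=33 (bin 100001); offset now 31 = byte 3 bit 7; 1 bits remain

Answer: 18 38 794 33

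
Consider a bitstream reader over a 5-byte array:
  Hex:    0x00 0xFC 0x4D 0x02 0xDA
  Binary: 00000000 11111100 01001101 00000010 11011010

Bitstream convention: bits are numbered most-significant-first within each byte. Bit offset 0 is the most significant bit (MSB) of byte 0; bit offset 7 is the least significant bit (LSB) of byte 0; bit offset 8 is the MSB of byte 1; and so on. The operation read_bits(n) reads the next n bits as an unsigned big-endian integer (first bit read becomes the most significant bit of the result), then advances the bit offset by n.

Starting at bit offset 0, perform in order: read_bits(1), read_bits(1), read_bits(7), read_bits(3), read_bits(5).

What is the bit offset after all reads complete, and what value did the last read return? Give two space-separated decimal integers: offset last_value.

Read 1: bits[0:1] width=1 -> value=0 (bin 0); offset now 1 = byte 0 bit 1; 39 bits remain
Read 2: bits[1:2] width=1 -> value=0 (bin 0); offset now 2 = byte 0 bit 2; 38 bits remain
Read 3: bits[2:9] width=7 -> value=1 (bin 0000001); offset now 9 = byte 1 bit 1; 31 bits remain
Read 4: bits[9:12] width=3 -> value=7 (bin 111); offset now 12 = byte 1 bit 4; 28 bits remain
Read 5: bits[12:17] width=5 -> value=24 (bin 11000); offset now 17 = byte 2 bit 1; 23 bits remain

Answer: 17 24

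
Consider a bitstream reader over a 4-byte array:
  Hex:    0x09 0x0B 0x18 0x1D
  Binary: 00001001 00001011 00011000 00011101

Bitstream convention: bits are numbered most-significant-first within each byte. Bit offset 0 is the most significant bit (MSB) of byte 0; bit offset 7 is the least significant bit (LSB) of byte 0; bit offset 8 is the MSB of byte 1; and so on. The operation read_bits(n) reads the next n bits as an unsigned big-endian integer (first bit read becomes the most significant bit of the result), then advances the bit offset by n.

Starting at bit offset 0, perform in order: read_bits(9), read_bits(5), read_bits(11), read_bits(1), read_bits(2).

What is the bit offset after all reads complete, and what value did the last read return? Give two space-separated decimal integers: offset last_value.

Read 1: bits[0:9] width=9 -> value=18 (bin 000010010); offset now 9 = byte 1 bit 1; 23 bits remain
Read 2: bits[9:14] width=5 -> value=2 (bin 00010); offset now 14 = byte 1 bit 6; 18 bits remain
Read 3: bits[14:25] width=11 -> value=1584 (bin 11000110000); offset now 25 = byte 3 bit 1; 7 bits remain
Read 4: bits[25:26] width=1 -> value=0 (bin 0); offset now 26 = byte 3 bit 2; 6 bits remain
Read 5: bits[26:28] width=2 -> value=1 (bin 01); offset now 28 = byte 3 bit 4; 4 bits remain

Answer: 28 1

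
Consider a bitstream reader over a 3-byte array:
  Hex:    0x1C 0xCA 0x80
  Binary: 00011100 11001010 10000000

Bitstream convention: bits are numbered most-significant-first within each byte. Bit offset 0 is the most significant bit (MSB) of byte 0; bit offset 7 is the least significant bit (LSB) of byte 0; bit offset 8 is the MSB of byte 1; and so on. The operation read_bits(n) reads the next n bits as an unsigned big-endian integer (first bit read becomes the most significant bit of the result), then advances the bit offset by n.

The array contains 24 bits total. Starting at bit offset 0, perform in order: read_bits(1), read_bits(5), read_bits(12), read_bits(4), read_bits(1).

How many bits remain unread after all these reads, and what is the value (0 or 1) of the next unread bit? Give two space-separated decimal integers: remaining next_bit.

Answer: 1 0

Derivation:
Read 1: bits[0:1] width=1 -> value=0 (bin 0); offset now 1 = byte 0 bit 1; 23 bits remain
Read 2: bits[1:6] width=5 -> value=7 (bin 00111); offset now 6 = byte 0 bit 6; 18 bits remain
Read 3: bits[6:18] width=12 -> value=810 (bin 001100101010); offset now 18 = byte 2 bit 2; 6 bits remain
Read 4: bits[18:22] width=4 -> value=0 (bin 0000); offset now 22 = byte 2 bit 6; 2 bits remain
Read 5: bits[22:23] width=1 -> value=0 (bin 0); offset now 23 = byte 2 bit 7; 1 bits remain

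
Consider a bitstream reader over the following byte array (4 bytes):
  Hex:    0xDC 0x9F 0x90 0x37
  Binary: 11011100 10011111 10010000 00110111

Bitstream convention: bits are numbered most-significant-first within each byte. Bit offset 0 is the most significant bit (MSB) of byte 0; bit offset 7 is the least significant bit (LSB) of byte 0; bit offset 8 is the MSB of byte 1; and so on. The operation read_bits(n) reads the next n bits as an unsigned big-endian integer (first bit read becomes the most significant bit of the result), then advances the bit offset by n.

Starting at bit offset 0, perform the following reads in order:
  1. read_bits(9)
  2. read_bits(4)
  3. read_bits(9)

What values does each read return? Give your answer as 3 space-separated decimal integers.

Answer: 441 3 484

Derivation:
Read 1: bits[0:9] width=9 -> value=441 (bin 110111001); offset now 9 = byte 1 bit 1; 23 bits remain
Read 2: bits[9:13] width=4 -> value=3 (bin 0011); offset now 13 = byte 1 bit 5; 19 bits remain
Read 3: bits[13:22] width=9 -> value=484 (bin 111100100); offset now 22 = byte 2 bit 6; 10 bits remain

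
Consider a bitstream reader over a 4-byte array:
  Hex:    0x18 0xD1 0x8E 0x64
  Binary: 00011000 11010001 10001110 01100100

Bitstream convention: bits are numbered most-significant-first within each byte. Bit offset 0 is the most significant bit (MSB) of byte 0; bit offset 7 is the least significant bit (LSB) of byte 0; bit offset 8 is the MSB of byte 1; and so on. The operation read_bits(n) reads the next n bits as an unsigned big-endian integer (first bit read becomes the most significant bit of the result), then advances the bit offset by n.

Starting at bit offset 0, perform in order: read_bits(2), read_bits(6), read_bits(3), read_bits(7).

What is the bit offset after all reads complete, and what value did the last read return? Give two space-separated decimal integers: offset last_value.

Read 1: bits[0:2] width=2 -> value=0 (bin 00); offset now 2 = byte 0 bit 2; 30 bits remain
Read 2: bits[2:8] width=6 -> value=24 (bin 011000); offset now 8 = byte 1 bit 0; 24 bits remain
Read 3: bits[8:11] width=3 -> value=6 (bin 110); offset now 11 = byte 1 bit 3; 21 bits remain
Read 4: bits[11:18] width=7 -> value=70 (bin 1000110); offset now 18 = byte 2 bit 2; 14 bits remain

Answer: 18 70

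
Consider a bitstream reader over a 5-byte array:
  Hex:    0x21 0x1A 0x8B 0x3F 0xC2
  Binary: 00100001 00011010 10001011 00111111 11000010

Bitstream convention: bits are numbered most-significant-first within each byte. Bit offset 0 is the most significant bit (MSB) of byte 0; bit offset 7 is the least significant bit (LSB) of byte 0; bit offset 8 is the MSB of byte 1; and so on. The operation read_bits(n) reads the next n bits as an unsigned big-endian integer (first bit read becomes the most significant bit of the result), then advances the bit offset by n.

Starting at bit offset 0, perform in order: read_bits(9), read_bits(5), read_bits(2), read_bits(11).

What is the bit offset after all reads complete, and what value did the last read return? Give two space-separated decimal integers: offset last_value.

Answer: 27 1113

Derivation:
Read 1: bits[0:9] width=9 -> value=66 (bin 001000010); offset now 9 = byte 1 bit 1; 31 bits remain
Read 2: bits[9:14] width=5 -> value=6 (bin 00110); offset now 14 = byte 1 bit 6; 26 bits remain
Read 3: bits[14:16] width=2 -> value=2 (bin 10); offset now 16 = byte 2 bit 0; 24 bits remain
Read 4: bits[16:27] width=11 -> value=1113 (bin 10001011001); offset now 27 = byte 3 bit 3; 13 bits remain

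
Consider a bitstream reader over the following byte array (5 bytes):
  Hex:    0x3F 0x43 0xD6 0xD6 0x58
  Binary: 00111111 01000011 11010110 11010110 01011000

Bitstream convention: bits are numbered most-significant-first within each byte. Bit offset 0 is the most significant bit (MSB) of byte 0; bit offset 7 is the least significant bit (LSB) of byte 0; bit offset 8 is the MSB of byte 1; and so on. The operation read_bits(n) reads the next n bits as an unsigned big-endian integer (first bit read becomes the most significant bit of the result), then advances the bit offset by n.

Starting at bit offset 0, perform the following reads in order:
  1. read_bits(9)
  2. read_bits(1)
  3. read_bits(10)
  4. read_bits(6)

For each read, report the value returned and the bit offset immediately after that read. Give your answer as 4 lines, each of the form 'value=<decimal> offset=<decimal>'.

Answer: value=126 offset=9
value=1 offset=10
value=61 offset=20
value=27 offset=26

Derivation:
Read 1: bits[0:9] width=9 -> value=126 (bin 001111110); offset now 9 = byte 1 bit 1; 31 bits remain
Read 2: bits[9:10] width=1 -> value=1 (bin 1); offset now 10 = byte 1 bit 2; 30 bits remain
Read 3: bits[10:20] width=10 -> value=61 (bin 0000111101); offset now 20 = byte 2 bit 4; 20 bits remain
Read 4: bits[20:26] width=6 -> value=27 (bin 011011); offset now 26 = byte 3 bit 2; 14 bits remain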